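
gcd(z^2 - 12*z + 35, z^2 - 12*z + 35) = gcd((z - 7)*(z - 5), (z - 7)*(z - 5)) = z^2 - 12*z + 35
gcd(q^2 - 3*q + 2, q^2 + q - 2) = q - 1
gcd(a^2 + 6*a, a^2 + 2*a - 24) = a + 6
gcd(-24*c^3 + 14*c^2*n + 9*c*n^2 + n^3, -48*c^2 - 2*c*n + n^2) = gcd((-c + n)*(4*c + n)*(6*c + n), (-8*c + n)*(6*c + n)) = 6*c + n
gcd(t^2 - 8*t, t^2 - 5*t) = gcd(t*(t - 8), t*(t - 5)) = t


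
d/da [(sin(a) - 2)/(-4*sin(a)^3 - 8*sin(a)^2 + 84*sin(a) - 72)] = (sin(a)^3 - 2*sin(a)^2 - 4*sin(a) + 12)*cos(a)/(2*(sin(a)^3 + 2*sin(a)^2 - 21*sin(a) + 18)^2)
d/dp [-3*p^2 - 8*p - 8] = -6*p - 8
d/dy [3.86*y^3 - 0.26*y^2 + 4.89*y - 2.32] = 11.58*y^2 - 0.52*y + 4.89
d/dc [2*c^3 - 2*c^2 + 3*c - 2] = 6*c^2 - 4*c + 3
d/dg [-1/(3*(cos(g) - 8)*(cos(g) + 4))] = 2*(2 - cos(g))*sin(g)/(3*(cos(g) - 8)^2*(cos(g) + 4)^2)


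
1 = 1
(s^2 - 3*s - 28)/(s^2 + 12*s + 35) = (s^2 - 3*s - 28)/(s^2 + 12*s + 35)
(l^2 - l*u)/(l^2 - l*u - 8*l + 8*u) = l/(l - 8)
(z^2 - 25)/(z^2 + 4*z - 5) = (z - 5)/(z - 1)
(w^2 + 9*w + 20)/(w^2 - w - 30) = (w + 4)/(w - 6)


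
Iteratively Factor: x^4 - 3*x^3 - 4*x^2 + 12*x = (x - 3)*(x^3 - 4*x) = (x - 3)*(x + 2)*(x^2 - 2*x) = x*(x - 3)*(x + 2)*(x - 2)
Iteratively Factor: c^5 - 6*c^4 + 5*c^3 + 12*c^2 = (c + 1)*(c^4 - 7*c^3 + 12*c^2) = (c - 4)*(c + 1)*(c^3 - 3*c^2) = c*(c - 4)*(c + 1)*(c^2 - 3*c) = c^2*(c - 4)*(c + 1)*(c - 3)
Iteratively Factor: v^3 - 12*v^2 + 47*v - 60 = (v - 3)*(v^2 - 9*v + 20) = (v - 4)*(v - 3)*(v - 5)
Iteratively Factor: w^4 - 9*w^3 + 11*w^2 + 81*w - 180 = (w - 4)*(w^3 - 5*w^2 - 9*w + 45) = (w - 5)*(w - 4)*(w^2 - 9) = (w - 5)*(w - 4)*(w + 3)*(w - 3)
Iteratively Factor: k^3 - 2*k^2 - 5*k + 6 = (k + 2)*(k^2 - 4*k + 3) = (k - 3)*(k + 2)*(k - 1)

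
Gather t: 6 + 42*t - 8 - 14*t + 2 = 28*t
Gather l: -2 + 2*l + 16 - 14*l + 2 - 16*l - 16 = -28*l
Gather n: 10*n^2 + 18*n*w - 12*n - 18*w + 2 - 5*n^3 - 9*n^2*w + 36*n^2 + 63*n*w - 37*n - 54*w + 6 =-5*n^3 + n^2*(46 - 9*w) + n*(81*w - 49) - 72*w + 8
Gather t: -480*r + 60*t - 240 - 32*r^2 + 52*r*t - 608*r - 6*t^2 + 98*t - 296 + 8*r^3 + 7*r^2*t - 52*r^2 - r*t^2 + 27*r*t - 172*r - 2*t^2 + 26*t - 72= 8*r^3 - 84*r^2 - 1260*r + t^2*(-r - 8) + t*(7*r^2 + 79*r + 184) - 608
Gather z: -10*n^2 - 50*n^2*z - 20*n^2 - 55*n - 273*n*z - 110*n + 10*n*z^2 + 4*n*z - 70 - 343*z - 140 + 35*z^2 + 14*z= -30*n^2 - 165*n + z^2*(10*n + 35) + z*(-50*n^2 - 269*n - 329) - 210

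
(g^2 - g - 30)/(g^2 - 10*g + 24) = (g + 5)/(g - 4)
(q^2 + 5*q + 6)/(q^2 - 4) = (q + 3)/(q - 2)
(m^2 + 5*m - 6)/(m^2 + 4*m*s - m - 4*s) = (m + 6)/(m + 4*s)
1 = 1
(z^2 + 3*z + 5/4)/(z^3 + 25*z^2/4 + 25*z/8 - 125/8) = 2*(2*z + 1)/(4*z^2 + 15*z - 25)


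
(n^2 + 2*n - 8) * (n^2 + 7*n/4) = n^4 + 15*n^3/4 - 9*n^2/2 - 14*n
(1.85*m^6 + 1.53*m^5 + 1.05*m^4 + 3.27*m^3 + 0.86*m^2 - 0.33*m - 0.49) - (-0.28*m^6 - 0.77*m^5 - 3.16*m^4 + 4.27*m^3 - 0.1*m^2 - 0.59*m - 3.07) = 2.13*m^6 + 2.3*m^5 + 4.21*m^4 - 1.0*m^3 + 0.96*m^2 + 0.26*m + 2.58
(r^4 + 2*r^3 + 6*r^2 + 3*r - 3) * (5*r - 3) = 5*r^5 + 7*r^4 + 24*r^3 - 3*r^2 - 24*r + 9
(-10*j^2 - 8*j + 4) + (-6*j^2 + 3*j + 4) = -16*j^2 - 5*j + 8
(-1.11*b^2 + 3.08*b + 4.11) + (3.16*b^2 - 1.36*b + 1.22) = 2.05*b^2 + 1.72*b + 5.33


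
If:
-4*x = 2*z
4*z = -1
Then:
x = 1/8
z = -1/4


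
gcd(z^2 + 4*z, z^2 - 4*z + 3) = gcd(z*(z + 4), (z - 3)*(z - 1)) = 1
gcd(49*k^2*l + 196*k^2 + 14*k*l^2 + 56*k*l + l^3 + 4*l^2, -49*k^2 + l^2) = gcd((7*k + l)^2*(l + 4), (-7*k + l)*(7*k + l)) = 7*k + l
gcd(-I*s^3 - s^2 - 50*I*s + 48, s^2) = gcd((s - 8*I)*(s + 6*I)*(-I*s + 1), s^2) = 1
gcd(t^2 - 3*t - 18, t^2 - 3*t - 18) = t^2 - 3*t - 18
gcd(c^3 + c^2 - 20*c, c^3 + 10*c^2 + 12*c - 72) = 1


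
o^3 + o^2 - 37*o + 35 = (o - 5)*(o - 1)*(o + 7)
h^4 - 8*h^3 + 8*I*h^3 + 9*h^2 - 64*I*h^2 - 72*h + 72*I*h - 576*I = (h - 8)*(h - 3*I)*(h + 3*I)*(h + 8*I)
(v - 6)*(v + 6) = v^2 - 36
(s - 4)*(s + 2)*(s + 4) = s^3 + 2*s^2 - 16*s - 32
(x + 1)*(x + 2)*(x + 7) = x^3 + 10*x^2 + 23*x + 14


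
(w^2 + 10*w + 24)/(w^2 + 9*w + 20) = (w + 6)/(w + 5)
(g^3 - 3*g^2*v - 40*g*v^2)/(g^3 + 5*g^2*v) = (g - 8*v)/g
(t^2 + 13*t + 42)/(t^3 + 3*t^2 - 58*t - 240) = (t + 7)/(t^2 - 3*t - 40)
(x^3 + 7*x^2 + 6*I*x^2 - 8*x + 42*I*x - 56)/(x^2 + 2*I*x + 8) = (x^2 + x*(7 + 2*I) + 14*I)/(x - 2*I)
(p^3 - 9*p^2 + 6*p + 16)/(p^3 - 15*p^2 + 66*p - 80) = (p + 1)/(p - 5)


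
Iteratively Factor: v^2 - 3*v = (v)*(v - 3)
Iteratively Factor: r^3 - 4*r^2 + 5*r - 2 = (r - 1)*(r^2 - 3*r + 2) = (r - 1)^2*(r - 2)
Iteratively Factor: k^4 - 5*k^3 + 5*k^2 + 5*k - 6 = (k - 2)*(k^3 - 3*k^2 - k + 3) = (k - 2)*(k + 1)*(k^2 - 4*k + 3) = (k - 2)*(k - 1)*(k + 1)*(k - 3)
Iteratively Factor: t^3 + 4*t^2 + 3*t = (t + 3)*(t^2 + t) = t*(t + 3)*(t + 1)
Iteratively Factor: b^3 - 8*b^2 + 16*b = (b - 4)*(b^2 - 4*b) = (b - 4)^2*(b)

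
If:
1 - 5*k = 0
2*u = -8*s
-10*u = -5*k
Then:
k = 1/5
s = -1/40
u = 1/10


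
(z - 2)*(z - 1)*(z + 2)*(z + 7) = z^4 + 6*z^3 - 11*z^2 - 24*z + 28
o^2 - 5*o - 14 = (o - 7)*(o + 2)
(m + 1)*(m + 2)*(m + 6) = m^3 + 9*m^2 + 20*m + 12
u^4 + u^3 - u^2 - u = u*(u - 1)*(u + 1)^2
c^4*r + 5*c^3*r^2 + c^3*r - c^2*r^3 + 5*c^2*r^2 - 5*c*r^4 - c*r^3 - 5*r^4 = (c - r)*(c + r)*(c + 5*r)*(c*r + r)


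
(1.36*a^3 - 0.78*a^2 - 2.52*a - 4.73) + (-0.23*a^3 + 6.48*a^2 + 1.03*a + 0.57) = 1.13*a^3 + 5.7*a^2 - 1.49*a - 4.16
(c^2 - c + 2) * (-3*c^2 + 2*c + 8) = -3*c^4 + 5*c^3 - 4*c + 16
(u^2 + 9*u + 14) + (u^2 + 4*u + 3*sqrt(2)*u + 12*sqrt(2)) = 2*u^2 + 3*sqrt(2)*u + 13*u + 14 + 12*sqrt(2)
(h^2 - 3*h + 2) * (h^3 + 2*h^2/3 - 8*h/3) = h^5 - 7*h^4/3 - 8*h^3/3 + 28*h^2/3 - 16*h/3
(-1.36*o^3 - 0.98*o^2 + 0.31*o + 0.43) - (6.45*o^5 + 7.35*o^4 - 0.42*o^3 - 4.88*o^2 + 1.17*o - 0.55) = -6.45*o^5 - 7.35*o^4 - 0.94*o^3 + 3.9*o^2 - 0.86*o + 0.98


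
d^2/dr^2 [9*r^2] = 18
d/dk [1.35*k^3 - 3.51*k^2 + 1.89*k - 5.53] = 4.05*k^2 - 7.02*k + 1.89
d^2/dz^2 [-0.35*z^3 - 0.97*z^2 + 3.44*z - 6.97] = -2.1*z - 1.94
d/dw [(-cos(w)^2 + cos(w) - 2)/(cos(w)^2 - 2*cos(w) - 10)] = (sin(w)^2 - 24*cos(w) + 13)*sin(w)/(sin(w)^2 + 2*cos(w) + 9)^2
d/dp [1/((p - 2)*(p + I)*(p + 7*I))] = (-(p - 2)*(p + I) - (p - 2)*(p + 7*I) - (p + I)*(p + 7*I))/((p - 2)^2*(p + I)^2*(p + 7*I)^2)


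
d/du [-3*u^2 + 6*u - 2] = 6 - 6*u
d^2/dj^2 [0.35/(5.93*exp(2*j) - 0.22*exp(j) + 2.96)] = ((0.077 - 8.302*exp(j))*(5.93*exp(2*j) - 0.22*exp(j) + 2.96) + 0.35*(11.86*exp(j) - 0.22)*(23.72*exp(j) - 0.44)*exp(j))*exp(j)/(5.93*exp(2*j) - 0.22*exp(j) + 2.96)^3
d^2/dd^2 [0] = 0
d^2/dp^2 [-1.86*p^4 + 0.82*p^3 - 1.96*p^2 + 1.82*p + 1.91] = -22.32*p^2 + 4.92*p - 3.92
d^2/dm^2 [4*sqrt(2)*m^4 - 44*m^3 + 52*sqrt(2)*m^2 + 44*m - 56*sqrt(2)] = 48*sqrt(2)*m^2 - 264*m + 104*sqrt(2)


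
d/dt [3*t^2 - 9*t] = 6*t - 9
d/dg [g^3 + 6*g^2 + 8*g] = 3*g^2 + 12*g + 8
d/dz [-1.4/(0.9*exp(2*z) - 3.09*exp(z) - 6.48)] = (2.52*exp(z) - 4.326)*exp(z)/(-0.9*exp(2*z) + 3.09*exp(z) + 6.48)^2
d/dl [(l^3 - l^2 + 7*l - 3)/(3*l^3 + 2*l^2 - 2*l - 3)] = (5*l^4 - 46*l^3 + 6*l^2 + 18*l - 27)/(9*l^6 + 12*l^5 - 8*l^4 - 26*l^3 - 8*l^2 + 12*l + 9)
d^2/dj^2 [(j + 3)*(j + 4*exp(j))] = 4*j*exp(j) + 20*exp(j) + 2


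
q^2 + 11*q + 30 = (q + 5)*(q + 6)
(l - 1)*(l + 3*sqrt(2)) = l^2 - l + 3*sqrt(2)*l - 3*sqrt(2)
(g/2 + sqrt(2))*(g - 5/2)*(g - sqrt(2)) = g^3/2 - 5*g^2/4 + sqrt(2)*g^2/2 - 2*g - 5*sqrt(2)*g/4 + 5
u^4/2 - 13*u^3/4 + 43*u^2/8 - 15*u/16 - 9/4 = (u/2 + 1/4)*(u - 4)*(u - 3/2)^2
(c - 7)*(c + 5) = c^2 - 2*c - 35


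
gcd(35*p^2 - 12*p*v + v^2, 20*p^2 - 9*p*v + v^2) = 5*p - v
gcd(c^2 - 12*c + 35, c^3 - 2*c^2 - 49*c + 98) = c - 7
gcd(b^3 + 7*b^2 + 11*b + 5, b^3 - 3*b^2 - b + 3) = b + 1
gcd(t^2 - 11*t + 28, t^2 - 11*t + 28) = t^2 - 11*t + 28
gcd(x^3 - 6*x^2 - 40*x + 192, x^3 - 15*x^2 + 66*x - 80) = x - 8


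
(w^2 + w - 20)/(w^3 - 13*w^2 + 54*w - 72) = (w + 5)/(w^2 - 9*w + 18)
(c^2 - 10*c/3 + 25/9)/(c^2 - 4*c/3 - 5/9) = (3*c - 5)/(3*c + 1)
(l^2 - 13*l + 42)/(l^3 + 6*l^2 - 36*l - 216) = (l - 7)/(l^2 + 12*l + 36)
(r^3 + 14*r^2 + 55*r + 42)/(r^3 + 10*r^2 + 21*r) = (r^2 + 7*r + 6)/(r*(r + 3))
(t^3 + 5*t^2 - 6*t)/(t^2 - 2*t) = (t^2 + 5*t - 6)/(t - 2)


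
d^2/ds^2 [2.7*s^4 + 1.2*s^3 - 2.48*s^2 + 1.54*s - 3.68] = 32.4*s^2 + 7.2*s - 4.96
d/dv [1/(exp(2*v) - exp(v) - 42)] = (1 - 2*exp(v))*exp(v)/(-exp(2*v) + exp(v) + 42)^2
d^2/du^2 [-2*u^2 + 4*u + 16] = -4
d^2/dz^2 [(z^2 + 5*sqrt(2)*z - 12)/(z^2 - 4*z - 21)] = 2*(4*z^3 + 5*sqrt(2)*z^3 + 27*z^2 + 144*z + 315*sqrt(2)*z - 420*sqrt(2) - 3)/(z^6 - 12*z^5 - 15*z^4 + 440*z^3 + 315*z^2 - 5292*z - 9261)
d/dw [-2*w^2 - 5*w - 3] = -4*w - 5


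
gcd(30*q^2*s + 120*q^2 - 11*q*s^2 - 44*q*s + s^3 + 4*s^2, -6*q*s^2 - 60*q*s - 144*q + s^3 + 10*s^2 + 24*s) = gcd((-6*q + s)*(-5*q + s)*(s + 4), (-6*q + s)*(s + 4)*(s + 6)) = 6*q*s + 24*q - s^2 - 4*s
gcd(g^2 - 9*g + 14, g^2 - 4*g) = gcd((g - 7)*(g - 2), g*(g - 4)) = 1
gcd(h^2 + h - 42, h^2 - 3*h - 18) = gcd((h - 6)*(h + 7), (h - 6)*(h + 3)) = h - 6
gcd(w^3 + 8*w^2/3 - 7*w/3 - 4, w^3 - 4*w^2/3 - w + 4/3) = w^2 - w/3 - 4/3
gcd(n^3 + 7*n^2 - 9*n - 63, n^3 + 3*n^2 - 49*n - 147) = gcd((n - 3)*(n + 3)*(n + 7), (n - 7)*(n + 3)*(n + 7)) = n^2 + 10*n + 21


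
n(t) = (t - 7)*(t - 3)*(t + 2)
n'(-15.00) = 916.00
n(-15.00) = -5148.00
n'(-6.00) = 205.00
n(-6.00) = -468.00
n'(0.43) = -5.33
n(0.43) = 41.03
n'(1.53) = -16.46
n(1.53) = 28.38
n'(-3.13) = 80.47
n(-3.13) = -70.17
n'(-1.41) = 29.52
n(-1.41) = 21.88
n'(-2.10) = 47.83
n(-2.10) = -4.64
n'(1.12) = -13.16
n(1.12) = 34.49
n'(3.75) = -16.81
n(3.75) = -14.02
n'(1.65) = -17.23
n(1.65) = 26.36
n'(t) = (t - 7)*(t - 3) + (t - 7)*(t + 2) + (t - 3)*(t + 2)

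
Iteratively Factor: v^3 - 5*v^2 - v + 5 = (v + 1)*(v^2 - 6*v + 5) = (v - 1)*(v + 1)*(v - 5)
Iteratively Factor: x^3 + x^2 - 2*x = (x)*(x^2 + x - 2) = x*(x - 1)*(x + 2)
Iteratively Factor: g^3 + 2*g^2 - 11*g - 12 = (g + 1)*(g^2 + g - 12) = (g + 1)*(g + 4)*(g - 3)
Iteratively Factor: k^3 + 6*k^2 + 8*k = (k + 4)*(k^2 + 2*k) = k*(k + 4)*(k + 2)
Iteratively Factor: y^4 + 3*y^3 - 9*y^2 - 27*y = (y + 3)*(y^3 - 9*y) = y*(y + 3)*(y^2 - 9) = y*(y - 3)*(y + 3)*(y + 3)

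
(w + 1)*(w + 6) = w^2 + 7*w + 6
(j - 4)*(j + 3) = j^2 - j - 12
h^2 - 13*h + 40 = (h - 8)*(h - 5)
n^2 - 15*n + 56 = (n - 8)*(n - 7)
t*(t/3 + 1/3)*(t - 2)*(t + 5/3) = t^4/3 + 2*t^3/9 - 11*t^2/9 - 10*t/9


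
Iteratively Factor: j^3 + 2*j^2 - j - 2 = (j + 1)*(j^2 + j - 2) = (j - 1)*(j + 1)*(j + 2)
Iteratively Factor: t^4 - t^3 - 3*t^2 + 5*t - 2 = (t - 1)*(t^3 - 3*t + 2) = (t - 1)^2*(t^2 + t - 2) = (t - 1)^3*(t + 2)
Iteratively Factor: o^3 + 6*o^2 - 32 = (o + 4)*(o^2 + 2*o - 8) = (o - 2)*(o + 4)*(o + 4)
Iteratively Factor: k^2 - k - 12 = (k + 3)*(k - 4)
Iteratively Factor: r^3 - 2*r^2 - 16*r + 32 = (r + 4)*(r^2 - 6*r + 8) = (r - 4)*(r + 4)*(r - 2)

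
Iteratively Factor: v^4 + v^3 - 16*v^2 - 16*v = (v)*(v^3 + v^2 - 16*v - 16) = v*(v + 4)*(v^2 - 3*v - 4) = v*(v - 4)*(v + 4)*(v + 1)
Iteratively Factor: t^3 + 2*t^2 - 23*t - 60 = (t + 3)*(t^2 - t - 20) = (t - 5)*(t + 3)*(t + 4)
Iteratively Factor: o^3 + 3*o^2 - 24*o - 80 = (o + 4)*(o^2 - o - 20) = (o - 5)*(o + 4)*(o + 4)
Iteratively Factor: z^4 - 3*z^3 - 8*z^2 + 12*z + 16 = (z + 1)*(z^3 - 4*z^2 - 4*z + 16) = (z + 1)*(z + 2)*(z^2 - 6*z + 8) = (z - 4)*(z + 1)*(z + 2)*(z - 2)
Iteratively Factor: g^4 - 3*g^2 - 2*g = (g)*(g^3 - 3*g - 2) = g*(g + 1)*(g^2 - g - 2) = g*(g - 2)*(g + 1)*(g + 1)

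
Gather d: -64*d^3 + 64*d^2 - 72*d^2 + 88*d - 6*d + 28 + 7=-64*d^3 - 8*d^2 + 82*d + 35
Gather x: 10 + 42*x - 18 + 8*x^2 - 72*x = 8*x^2 - 30*x - 8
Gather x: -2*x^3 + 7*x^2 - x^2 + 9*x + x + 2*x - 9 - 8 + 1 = -2*x^3 + 6*x^2 + 12*x - 16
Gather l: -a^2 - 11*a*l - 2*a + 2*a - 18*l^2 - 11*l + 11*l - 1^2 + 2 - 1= -a^2 - 11*a*l - 18*l^2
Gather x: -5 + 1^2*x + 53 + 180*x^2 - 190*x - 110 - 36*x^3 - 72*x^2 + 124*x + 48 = -36*x^3 + 108*x^2 - 65*x - 14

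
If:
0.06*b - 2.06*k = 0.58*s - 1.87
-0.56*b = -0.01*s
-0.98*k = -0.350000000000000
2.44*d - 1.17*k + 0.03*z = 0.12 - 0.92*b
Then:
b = 0.03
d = 0.207241352159233 - 0.0122950819672131*z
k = 0.36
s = 1.96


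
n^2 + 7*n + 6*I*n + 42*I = (n + 7)*(n + 6*I)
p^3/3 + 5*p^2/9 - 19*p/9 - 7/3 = (p/3 + 1)*(p - 7/3)*(p + 1)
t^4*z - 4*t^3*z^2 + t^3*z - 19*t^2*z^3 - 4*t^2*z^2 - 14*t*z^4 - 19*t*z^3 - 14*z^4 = (t - 7*z)*(t + z)*(t + 2*z)*(t*z + z)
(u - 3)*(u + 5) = u^2 + 2*u - 15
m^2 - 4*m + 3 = (m - 3)*(m - 1)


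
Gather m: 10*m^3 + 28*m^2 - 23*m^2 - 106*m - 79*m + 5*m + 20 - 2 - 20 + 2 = 10*m^3 + 5*m^2 - 180*m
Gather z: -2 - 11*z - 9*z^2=-9*z^2 - 11*z - 2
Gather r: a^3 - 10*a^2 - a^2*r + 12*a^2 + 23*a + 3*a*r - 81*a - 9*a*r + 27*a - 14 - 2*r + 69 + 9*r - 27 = a^3 + 2*a^2 - 31*a + r*(-a^2 - 6*a + 7) + 28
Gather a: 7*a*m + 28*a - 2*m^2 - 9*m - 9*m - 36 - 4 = a*(7*m + 28) - 2*m^2 - 18*m - 40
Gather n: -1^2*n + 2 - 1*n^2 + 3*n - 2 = -n^2 + 2*n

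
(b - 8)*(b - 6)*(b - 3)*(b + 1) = b^4 - 16*b^3 + 73*b^2 - 54*b - 144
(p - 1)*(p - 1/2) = p^2 - 3*p/2 + 1/2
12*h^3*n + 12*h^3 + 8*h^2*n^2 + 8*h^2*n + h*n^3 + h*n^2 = (2*h + n)*(6*h + n)*(h*n + h)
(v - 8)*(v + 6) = v^2 - 2*v - 48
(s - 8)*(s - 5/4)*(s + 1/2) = s^3 - 35*s^2/4 + 43*s/8 + 5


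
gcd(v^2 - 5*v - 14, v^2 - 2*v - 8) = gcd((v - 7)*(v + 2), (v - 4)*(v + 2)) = v + 2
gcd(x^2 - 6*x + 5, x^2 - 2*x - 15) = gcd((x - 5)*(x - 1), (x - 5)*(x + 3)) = x - 5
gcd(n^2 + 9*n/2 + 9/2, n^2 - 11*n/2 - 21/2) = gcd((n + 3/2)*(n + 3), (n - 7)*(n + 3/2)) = n + 3/2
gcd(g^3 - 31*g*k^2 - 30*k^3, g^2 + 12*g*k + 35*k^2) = g + 5*k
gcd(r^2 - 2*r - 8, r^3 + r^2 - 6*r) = 1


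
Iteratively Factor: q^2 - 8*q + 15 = (q - 5)*(q - 3)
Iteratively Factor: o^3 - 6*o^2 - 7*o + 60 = (o - 5)*(o^2 - o - 12) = (o - 5)*(o + 3)*(o - 4)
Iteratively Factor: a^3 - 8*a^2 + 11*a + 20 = (a + 1)*(a^2 - 9*a + 20) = (a - 4)*(a + 1)*(a - 5)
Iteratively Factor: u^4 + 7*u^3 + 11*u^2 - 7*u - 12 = (u + 1)*(u^3 + 6*u^2 + 5*u - 12) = (u - 1)*(u + 1)*(u^2 + 7*u + 12) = (u - 1)*(u + 1)*(u + 3)*(u + 4)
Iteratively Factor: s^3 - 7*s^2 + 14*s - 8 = (s - 4)*(s^2 - 3*s + 2) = (s - 4)*(s - 1)*(s - 2)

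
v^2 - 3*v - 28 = (v - 7)*(v + 4)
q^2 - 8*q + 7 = (q - 7)*(q - 1)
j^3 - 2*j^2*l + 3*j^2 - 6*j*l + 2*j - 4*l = (j + 1)*(j + 2)*(j - 2*l)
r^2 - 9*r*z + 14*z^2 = (r - 7*z)*(r - 2*z)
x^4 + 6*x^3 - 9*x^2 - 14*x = x*(x - 2)*(x + 1)*(x + 7)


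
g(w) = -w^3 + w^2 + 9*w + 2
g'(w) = -3*w^2 + 2*w + 9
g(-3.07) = 12.73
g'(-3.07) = -25.41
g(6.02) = -125.75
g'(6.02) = -87.68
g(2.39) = 15.57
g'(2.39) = -3.36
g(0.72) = 8.63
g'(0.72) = 8.88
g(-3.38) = 21.62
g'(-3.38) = -32.03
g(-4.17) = 54.37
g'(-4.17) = -51.51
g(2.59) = 14.64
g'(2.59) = -5.94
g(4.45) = -26.27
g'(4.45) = -41.51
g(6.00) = -124.00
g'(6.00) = -87.00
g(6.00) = -124.00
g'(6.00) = -87.00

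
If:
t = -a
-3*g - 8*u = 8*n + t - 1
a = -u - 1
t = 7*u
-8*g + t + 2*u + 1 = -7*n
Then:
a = -7/6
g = 19/170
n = -39/170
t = 7/6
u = 1/6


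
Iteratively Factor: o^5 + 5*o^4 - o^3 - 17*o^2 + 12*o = (o - 1)*(o^4 + 6*o^3 + 5*o^2 - 12*o) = (o - 1)*(o + 4)*(o^3 + 2*o^2 - 3*o) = (o - 1)^2*(o + 4)*(o^2 + 3*o) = (o - 1)^2*(o + 3)*(o + 4)*(o)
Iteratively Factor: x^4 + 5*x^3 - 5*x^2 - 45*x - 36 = (x + 4)*(x^3 + x^2 - 9*x - 9) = (x + 1)*(x + 4)*(x^2 - 9) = (x + 1)*(x + 3)*(x + 4)*(x - 3)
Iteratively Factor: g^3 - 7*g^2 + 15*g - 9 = (g - 1)*(g^2 - 6*g + 9) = (g - 3)*(g - 1)*(g - 3)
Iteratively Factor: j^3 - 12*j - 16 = (j - 4)*(j^2 + 4*j + 4) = (j - 4)*(j + 2)*(j + 2)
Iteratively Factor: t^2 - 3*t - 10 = (t + 2)*(t - 5)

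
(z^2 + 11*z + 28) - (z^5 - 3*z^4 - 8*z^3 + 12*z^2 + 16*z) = -z^5 + 3*z^4 + 8*z^3 - 11*z^2 - 5*z + 28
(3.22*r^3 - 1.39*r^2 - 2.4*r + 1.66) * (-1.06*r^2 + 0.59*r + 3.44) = -3.4132*r^5 + 3.3732*r^4 + 12.8007*r^3 - 7.9572*r^2 - 7.2766*r + 5.7104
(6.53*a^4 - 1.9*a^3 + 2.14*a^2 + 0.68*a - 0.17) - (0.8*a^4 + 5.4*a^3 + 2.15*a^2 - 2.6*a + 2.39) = 5.73*a^4 - 7.3*a^3 - 0.00999999999999979*a^2 + 3.28*a - 2.56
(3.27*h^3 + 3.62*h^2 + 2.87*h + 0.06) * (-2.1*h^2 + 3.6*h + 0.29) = -6.867*h^5 + 4.17*h^4 + 7.9533*h^3 + 11.2558*h^2 + 1.0483*h + 0.0174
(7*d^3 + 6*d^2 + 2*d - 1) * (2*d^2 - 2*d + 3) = 14*d^5 - 2*d^4 + 13*d^3 + 12*d^2 + 8*d - 3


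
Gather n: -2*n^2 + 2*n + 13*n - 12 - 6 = -2*n^2 + 15*n - 18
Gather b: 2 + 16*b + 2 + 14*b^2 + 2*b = 14*b^2 + 18*b + 4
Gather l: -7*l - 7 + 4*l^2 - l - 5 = 4*l^2 - 8*l - 12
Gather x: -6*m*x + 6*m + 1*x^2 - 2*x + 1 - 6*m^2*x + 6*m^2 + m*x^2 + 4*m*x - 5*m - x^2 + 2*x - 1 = 6*m^2 + m*x^2 + m + x*(-6*m^2 - 2*m)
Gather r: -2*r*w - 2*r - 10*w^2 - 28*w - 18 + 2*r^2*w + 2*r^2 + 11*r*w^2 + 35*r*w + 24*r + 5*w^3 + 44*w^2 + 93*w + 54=r^2*(2*w + 2) + r*(11*w^2 + 33*w + 22) + 5*w^3 + 34*w^2 + 65*w + 36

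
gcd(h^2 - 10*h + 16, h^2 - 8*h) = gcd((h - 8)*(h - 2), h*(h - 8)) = h - 8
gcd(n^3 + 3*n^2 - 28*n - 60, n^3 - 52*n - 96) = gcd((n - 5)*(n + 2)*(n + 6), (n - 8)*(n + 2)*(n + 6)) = n^2 + 8*n + 12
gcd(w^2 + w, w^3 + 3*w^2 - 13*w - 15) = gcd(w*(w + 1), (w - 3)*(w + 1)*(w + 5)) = w + 1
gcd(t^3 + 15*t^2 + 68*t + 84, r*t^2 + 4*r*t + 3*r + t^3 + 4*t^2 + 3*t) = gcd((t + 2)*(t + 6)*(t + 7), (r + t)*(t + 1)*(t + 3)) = 1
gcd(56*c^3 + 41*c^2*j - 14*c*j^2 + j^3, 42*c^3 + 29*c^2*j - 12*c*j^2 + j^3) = 7*c^2 + 6*c*j - j^2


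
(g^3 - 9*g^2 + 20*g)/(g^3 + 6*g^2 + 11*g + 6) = g*(g^2 - 9*g + 20)/(g^3 + 6*g^2 + 11*g + 6)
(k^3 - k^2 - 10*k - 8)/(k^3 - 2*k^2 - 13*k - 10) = (k - 4)/(k - 5)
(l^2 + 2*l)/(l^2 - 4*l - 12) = l/(l - 6)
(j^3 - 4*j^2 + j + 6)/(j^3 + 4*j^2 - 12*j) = (j^2 - 2*j - 3)/(j*(j + 6))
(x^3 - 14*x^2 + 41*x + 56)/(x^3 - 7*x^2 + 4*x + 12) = (x^2 - 15*x + 56)/(x^2 - 8*x + 12)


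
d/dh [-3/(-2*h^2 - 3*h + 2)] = 3*(-4*h - 3)/(2*h^2 + 3*h - 2)^2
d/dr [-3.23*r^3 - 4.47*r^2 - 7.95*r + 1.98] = -9.69*r^2 - 8.94*r - 7.95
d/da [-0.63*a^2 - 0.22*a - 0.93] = -1.26*a - 0.22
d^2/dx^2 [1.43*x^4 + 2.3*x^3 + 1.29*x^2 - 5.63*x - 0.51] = 17.16*x^2 + 13.8*x + 2.58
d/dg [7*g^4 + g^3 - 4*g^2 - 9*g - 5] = 28*g^3 + 3*g^2 - 8*g - 9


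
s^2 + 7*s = s*(s + 7)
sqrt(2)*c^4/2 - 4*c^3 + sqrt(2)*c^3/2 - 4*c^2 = c^2*(c - 4*sqrt(2))*(sqrt(2)*c/2 + sqrt(2)/2)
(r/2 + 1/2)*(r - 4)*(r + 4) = r^3/2 + r^2/2 - 8*r - 8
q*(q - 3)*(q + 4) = q^3 + q^2 - 12*q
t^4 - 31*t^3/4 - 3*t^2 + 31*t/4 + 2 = (t - 8)*(t - 1)*(t + 1/4)*(t + 1)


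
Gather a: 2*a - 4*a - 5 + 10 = 5 - 2*a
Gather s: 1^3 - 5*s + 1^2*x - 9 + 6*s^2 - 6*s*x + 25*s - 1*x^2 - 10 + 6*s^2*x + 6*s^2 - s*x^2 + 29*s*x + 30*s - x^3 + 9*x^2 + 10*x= s^2*(6*x + 12) + s*(-x^2 + 23*x + 50) - x^3 + 8*x^2 + 11*x - 18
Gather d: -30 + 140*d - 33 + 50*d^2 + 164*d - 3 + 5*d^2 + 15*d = 55*d^2 + 319*d - 66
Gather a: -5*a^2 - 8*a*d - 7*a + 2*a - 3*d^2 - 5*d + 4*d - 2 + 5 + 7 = -5*a^2 + a*(-8*d - 5) - 3*d^2 - d + 10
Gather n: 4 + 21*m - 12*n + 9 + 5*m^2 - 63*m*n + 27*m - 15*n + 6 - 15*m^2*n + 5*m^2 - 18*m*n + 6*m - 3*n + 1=10*m^2 + 54*m + n*(-15*m^2 - 81*m - 30) + 20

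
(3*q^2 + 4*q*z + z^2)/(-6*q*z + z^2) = (3*q^2 + 4*q*z + z^2)/(z*(-6*q + z))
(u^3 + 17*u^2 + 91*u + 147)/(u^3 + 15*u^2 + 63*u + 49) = (u + 3)/(u + 1)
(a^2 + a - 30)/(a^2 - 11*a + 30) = (a + 6)/(a - 6)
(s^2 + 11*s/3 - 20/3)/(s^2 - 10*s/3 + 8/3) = (s + 5)/(s - 2)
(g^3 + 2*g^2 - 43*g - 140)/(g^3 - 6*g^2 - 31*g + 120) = (g^2 - 3*g - 28)/(g^2 - 11*g + 24)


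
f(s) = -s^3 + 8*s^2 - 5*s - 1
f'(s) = -3*s^2 + 16*s - 5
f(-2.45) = 73.98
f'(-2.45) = -62.21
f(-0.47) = 3.22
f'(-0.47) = -13.18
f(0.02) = -1.10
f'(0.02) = -4.68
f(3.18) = 31.84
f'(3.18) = 15.54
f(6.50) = 29.88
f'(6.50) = -27.75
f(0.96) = 0.69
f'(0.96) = 7.60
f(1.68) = 8.44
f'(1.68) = 13.41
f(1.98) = 12.70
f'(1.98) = 14.92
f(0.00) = -1.00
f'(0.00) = -5.00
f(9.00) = -127.00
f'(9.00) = -104.00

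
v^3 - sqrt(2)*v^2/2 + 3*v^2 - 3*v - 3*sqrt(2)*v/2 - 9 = (v + 3)*(v - 3*sqrt(2)/2)*(v + sqrt(2))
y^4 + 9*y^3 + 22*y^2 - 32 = (y - 1)*(y + 2)*(y + 4)^2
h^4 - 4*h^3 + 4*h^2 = h^2*(h - 2)^2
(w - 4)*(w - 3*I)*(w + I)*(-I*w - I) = -I*w^4 - 2*w^3 + 3*I*w^3 + 6*w^2 + I*w^2 + 8*w + 9*I*w + 12*I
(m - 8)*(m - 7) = m^2 - 15*m + 56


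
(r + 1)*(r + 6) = r^2 + 7*r + 6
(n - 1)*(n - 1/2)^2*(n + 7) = n^4 + 5*n^3 - 51*n^2/4 + 17*n/2 - 7/4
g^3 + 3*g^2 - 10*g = g*(g - 2)*(g + 5)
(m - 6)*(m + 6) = m^2 - 36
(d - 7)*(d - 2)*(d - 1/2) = d^3 - 19*d^2/2 + 37*d/2 - 7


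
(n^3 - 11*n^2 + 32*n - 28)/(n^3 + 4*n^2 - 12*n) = (n^2 - 9*n + 14)/(n*(n + 6))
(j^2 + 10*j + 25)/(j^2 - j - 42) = (j^2 + 10*j + 25)/(j^2 - j - 42)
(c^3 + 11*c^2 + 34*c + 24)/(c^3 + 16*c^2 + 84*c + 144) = (c + 1)/(c + 6)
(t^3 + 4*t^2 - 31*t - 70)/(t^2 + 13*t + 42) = (t^2 - 3*t - 10)/(t + 6)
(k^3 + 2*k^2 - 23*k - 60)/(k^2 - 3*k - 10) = (k^2 + 7*k + 12)/(k + 2)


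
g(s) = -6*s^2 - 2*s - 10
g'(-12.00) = 142.00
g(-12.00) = -850.00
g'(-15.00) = 178.00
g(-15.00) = -1330.00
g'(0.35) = -6.20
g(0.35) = -11.44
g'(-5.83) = 67.96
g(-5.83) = -202.27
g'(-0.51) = 4.12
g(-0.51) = -10.54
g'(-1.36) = 14.32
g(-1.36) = -18.38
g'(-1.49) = 15.88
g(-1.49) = -20.34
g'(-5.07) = 58.84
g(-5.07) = -154.09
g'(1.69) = -22.28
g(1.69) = -30.52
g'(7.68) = -94.16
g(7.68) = -379.25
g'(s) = -12*s - 2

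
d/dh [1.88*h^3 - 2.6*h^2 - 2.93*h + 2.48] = 5.64*h^2 - 5.2*h - 2.93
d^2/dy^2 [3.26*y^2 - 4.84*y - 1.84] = 6.52000000000000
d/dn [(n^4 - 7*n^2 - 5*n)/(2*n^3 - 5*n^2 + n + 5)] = (n*(6*n^2 - 10*n + 1)*(-n^3 + 7*n + 5) + (4*n^3 - 14*n - 5)*(2*n^3 - 5*n^2 + n + 5))/(2*n^3 - 5*n^2 + n + 5)^2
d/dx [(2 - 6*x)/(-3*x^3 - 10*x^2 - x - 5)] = 2*(-18*x^3 - 21*x^2 + 20*x + 16)/(9*x^6 + 60*x^5 + 106*x^4 + 50*x^3 + 101*x^2 + 10*x + 25)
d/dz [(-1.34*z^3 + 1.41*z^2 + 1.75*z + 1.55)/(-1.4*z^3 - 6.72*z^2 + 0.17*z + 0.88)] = (8.88178419700125e-16*z^5 + 10.9788*z^4 + 4.4444*z^3 + 14.9721*z^2 + 23.3136*z + 1.2765)/(1.96*z^6 + 18.816*z^5 + 44.6824*z^4 - 4.7488*z^3 - 11.7983*z^2 + 0.2992*z + 0.7744)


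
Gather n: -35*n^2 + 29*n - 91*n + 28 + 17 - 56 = -35*n^2 - 62*n - 11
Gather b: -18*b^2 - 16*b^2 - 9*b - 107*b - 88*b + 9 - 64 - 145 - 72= -34*b^2 - 204*b - 272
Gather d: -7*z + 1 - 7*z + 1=2 - 14*z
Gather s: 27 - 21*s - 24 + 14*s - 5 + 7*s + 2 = 0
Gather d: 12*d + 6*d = 18*d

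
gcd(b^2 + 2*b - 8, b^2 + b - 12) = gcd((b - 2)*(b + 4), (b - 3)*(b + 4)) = b + 4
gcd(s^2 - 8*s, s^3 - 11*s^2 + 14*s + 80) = s - 8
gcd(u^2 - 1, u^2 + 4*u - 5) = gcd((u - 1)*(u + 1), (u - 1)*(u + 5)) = u - 1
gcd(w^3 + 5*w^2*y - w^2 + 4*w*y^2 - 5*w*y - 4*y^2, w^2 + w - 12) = 1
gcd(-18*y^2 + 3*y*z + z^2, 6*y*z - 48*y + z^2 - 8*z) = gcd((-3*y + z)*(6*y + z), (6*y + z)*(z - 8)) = 6*y + z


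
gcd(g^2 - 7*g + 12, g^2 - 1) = 1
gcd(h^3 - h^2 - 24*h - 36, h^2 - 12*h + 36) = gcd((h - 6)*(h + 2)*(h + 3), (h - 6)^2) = h - 6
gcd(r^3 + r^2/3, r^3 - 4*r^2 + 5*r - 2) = 1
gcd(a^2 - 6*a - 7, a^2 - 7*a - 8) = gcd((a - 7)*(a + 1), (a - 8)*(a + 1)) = a + 1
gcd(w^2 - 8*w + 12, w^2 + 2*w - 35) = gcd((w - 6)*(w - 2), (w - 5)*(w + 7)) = 1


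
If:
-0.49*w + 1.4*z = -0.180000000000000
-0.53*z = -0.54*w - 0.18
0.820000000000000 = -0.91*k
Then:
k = -0.90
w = -0.70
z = -0.37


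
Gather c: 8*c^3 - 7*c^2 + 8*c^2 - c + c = 8*c^3 + c^2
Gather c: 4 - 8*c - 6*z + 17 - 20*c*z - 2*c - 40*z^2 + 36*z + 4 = c*(-20*z - 10) - 40*z^2 + 30*z + 25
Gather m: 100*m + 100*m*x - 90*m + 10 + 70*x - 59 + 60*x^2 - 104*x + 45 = m*(100*x + 10) + 60*x^2 - 34*x - 4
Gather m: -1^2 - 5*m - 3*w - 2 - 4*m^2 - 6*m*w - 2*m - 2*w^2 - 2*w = -4*m^2 + m*(-6*w - 7) - 2*w^2 - 5*w - 3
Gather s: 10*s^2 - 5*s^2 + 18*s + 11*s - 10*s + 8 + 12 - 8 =5*s^2 + 19*s + 12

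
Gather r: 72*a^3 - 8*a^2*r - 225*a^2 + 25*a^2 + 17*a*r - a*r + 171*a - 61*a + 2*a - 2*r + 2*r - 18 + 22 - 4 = 72*a^3 - 200*a^2 + 112*a + r*(-8*a^2 + 16*a)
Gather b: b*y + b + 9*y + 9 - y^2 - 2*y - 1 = b*(y + 1) - y^2 + 7*y + 8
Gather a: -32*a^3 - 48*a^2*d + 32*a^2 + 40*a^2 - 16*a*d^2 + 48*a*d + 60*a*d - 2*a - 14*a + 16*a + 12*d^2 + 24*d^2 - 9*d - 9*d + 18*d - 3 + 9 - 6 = -32*a^3 + a^2*(72 - 48*d) + a*(-16*d^2 + 108*d) + 36*d^2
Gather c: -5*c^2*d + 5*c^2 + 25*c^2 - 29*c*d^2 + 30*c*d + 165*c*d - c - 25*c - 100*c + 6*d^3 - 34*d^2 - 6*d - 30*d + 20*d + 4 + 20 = c^2*(30 - 5*d) + c*(-29*d^2 + 195*d - 126) + 6*d^3 - 34*d^2 - 16*d + 24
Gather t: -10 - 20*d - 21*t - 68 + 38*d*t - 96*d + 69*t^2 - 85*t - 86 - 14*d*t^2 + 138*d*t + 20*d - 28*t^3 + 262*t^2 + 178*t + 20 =-96*d - 28*t^3 + t^2*(331 - 14*d) + t*(176*d + 72) - 144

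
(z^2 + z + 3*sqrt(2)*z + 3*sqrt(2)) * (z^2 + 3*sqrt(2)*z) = z^4 + z^3 + 6*sqrt(2)*z^3 + 6*sqrt(2)*z^2 + 18*z^2 + 18*z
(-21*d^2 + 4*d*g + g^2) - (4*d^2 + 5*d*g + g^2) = -25*d^2 - d*g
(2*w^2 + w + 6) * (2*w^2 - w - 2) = 4*w^4 + 7*w^2 - 8*w - 12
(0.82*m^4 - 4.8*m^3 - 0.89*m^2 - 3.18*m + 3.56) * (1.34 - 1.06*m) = -0.8692*m^5 + 6.1868*m^4 - 5.4886*m^3 + 2.1782*m^2 - 8.0348*m + 4.7704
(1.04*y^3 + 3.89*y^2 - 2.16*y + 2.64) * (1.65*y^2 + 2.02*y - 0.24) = 1.716*y^5 + 8.5193*y^4 + 4.0442*y^3 - 0.9408*y^2 + 5.8512*y - 0.6336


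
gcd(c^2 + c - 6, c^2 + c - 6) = c^2 + c - 6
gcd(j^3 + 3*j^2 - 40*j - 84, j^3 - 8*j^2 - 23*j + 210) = j - 6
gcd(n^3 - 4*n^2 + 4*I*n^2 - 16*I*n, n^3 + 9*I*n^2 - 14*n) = n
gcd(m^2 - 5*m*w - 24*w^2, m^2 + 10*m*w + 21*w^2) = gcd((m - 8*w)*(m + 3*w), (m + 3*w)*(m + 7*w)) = m + 3*w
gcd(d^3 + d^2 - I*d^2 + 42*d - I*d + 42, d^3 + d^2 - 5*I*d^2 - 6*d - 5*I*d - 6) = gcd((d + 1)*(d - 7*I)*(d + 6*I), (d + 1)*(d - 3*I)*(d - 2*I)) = d + 1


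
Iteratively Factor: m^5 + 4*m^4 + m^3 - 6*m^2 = (m - 1)*(m^4 + 5*m^3 + 6*m^2) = m*(m - 1)*(m^3 + 5*m^2 + 6*m) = m^2*(m - 1)*(m^2 + 5*m + 6) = m^2*(m - 1)*(m + 2)*(m + 3)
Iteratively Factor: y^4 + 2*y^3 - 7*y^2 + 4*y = (y - 1)*(y^3 + 3*y^2 - 4*y) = y*(y - 1)*(y^2 + 3*y - 4) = y*(y - 1)^2*(y + 4)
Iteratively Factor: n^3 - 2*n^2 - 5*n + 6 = (n - 3)*(n^2 + n - 2) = (n - 3)*(n - 1)*(n + 2)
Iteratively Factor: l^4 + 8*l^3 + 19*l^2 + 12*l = (l + 3)*(l^3 + 5*l^2 + 4*l) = (l + 3)*(l + 4)*(l^2 + l) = (l + 1)*(l + 3)*(l + 4)*(l)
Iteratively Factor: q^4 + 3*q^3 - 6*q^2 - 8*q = (q)*(q^3 + 3*q^2 - 6*q - 8) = q*(q + 1)*(q^2 + 2*q - 8) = q*(q + 1)*(q + 4)*(q - 2)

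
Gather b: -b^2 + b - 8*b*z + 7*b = -b^2 + b*(8 - 8*z)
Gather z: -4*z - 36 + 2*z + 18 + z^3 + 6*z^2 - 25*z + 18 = z^3 + 6*z^2 - 27*z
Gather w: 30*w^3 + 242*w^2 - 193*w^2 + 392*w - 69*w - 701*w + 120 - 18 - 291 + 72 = 30*w^3 + 49*w^2 - 378*w - 117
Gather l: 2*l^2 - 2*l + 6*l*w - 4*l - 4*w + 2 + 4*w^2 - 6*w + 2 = 2*l^2 + l*(6*w - 6) + 4*w^2 - 10*w + 4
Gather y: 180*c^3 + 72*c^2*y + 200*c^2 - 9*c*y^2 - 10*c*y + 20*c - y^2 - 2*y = 180*c^3 + 200*c^2 + 20*c + y^2*(-9*c - 1) + y*(72*c^2 - 10*c - 2)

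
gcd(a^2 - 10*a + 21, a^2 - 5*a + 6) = a - 3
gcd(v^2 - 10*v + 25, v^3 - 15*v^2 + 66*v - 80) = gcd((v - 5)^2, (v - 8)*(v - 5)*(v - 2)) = v - 5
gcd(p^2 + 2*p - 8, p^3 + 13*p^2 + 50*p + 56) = p + 4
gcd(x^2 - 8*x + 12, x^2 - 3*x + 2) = x - 2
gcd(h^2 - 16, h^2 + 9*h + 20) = h + 4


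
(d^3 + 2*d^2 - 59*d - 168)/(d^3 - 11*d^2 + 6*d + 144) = (d + 7)/(d - 6)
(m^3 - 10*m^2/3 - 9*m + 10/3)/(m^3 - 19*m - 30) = (m - 1/3)/(m + 3)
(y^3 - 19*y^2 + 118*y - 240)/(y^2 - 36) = (y^2 - 13*y + 40)/(y + 6)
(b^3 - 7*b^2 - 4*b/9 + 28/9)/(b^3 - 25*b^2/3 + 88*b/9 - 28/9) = (3*b + 2)/(3*b - 2)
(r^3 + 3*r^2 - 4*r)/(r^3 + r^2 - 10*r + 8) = r/(r - 2)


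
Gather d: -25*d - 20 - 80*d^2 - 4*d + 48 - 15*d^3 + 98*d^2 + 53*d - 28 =-15*d^3 + 18*d^2 + 24*d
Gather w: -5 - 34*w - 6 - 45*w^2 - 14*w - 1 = -45*w^2 - 48*w - 12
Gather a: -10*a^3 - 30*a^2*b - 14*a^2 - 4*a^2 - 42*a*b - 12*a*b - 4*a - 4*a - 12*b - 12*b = -10*a^3 + a^2*(-30*b - 18) + a*(-54*b - 8) - 24*b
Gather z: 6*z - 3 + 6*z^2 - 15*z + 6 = 6*z^2 - 9*z + 3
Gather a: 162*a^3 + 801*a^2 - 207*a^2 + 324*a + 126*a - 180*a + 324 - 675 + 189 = 162*a^3 + 594*a^2 + 270*a - 162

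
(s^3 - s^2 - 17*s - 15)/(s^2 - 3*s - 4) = (s^2 - 2*s - 15)/(s - 4)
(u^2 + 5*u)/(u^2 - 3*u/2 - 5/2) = 2*u*(u + 5)/(2*u^2 - 3*u - 5)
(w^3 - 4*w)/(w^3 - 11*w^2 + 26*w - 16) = w*(w + 2)/(w^2 - 9*w + 8)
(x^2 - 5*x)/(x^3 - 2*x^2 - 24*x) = (5 - x)/(-x^2 + 2*x + 24)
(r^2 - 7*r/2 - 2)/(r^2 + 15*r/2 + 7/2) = (r - 4)/(r + 7)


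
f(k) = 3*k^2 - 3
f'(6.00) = 36.00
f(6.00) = 105.00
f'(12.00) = 72.00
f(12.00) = 429.00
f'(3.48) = 20.88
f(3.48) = 33.33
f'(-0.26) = -1.56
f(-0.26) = -2.80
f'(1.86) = 11.16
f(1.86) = 7.38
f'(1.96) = 11.76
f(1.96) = 8.52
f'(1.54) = 9.24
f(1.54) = 4.11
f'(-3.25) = -19.50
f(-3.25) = 28.69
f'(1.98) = 11.88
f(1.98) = 8.76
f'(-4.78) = -28.68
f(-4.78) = 65.55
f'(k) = 6*k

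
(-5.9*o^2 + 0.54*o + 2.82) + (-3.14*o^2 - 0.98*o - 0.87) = -9.04*o^2 - 0.44*o + 1.95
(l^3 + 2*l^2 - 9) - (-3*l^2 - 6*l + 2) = l^3 + 5*l^2 + 6*l - 11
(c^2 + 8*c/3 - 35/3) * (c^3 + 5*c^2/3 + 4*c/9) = c^5 + 13*c^4/3 - 61*c^3/9 - 493*c^2/27 - 140*c/27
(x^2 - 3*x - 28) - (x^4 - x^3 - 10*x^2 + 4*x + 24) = -x^4 + x^3 + 11*x^2 - 7*x - 52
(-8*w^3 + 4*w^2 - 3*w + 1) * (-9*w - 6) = 72*w^4 + 12*w^3 + 3*w^2 + 9*w - 6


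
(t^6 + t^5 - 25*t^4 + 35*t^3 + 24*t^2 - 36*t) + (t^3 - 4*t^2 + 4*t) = t^6 + t^5 - 25*t^4 + 36*t^3 + 20*t^2 - 32*t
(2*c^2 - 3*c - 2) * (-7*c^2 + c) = -14*c^4 + 23*c^3 + 11*c^2 - 2*c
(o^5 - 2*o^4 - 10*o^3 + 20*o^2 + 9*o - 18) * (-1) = -o^5 + 2*o^4 + 10*o^3 - 20*o^2 - 9*o + 18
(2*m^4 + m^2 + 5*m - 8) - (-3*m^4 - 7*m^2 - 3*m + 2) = 5*m^4 + 8*m^2 + 8*m - 10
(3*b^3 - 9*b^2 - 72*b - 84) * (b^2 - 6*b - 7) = 3*b^5 - 27*b^4 - 39*b^3 + 411*b^2 + 1008*b + 588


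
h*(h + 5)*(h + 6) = h^3 + 11*h^2 + 30*h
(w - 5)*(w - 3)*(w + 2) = w^3 - 6*w^2 - w + 30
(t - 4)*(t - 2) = t^2 - 6*t + 8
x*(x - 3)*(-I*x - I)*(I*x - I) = x^4 - 3*x^3 - x^2 + 3*x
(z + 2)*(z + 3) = z^2 + 5*z + 6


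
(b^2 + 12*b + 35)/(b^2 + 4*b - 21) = (b + 5)/(b - 3)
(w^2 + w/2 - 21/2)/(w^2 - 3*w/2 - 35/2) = (w - 3)/(w - 5)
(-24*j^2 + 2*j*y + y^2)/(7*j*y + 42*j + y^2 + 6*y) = (-24*j^2 + 2*j*y + y^2)/(7*j*y + 42*j + y^2 + 6*y)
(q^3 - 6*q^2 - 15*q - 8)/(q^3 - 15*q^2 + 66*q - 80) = (q^2 + 2*q + 1)/(q^2 - 7*q + 10)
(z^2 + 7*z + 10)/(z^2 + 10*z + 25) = (z + 2)/(z + 5)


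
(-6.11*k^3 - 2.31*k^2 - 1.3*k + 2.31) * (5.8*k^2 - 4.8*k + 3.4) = -35.438*k^5 + 15.93*k^4 - 17.226*k^3 + 11.784*k^2 - 15.508*k + 7.854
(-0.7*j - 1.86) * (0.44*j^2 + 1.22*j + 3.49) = -0.308*j^3 - 1.6724*j^2 - 4.7122*j - 6.4914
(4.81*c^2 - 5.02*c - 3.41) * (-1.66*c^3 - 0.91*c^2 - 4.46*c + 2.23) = -7.9846*c^5 + 3.9561*c^4 - 11.2238*c^3 + 36.2186*c^2 + 4.014*c - 7.6043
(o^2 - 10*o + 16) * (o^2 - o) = o^4 - 11*o^3 + 26*o^2 - 16*o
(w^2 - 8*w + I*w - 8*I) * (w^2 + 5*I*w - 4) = w^4 - 8*w^3 + 6*I*w^3 - 9*w^2 - 48*I*w^2 + 72*w - 4*I*w + 32*I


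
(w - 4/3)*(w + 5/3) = w^2 + w/3 - 20/9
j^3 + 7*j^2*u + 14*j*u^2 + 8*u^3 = (j + u)*(j + 2*u)*(j + 4*u)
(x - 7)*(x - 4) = x^2 - 11*x + 28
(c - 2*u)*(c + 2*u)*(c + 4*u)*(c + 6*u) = c^4 + 10*c^3*u + 20*c^2*u^2 - 40*c*u^3 - 96*u^4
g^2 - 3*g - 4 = (g - 4)*(g + 1)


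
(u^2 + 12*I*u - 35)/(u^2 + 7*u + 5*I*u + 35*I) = (u + 7*I)/(u + 7)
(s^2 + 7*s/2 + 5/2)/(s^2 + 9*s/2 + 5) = (s + 1)/(s + 2)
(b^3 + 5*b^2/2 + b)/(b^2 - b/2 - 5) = b*(2*b + 1)/(2*b - 5)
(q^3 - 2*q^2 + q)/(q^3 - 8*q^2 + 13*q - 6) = q/(q - 6)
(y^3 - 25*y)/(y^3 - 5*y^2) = (y + 5)/y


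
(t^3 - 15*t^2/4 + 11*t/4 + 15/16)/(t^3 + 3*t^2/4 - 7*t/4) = (16*t^3 - 60*t^2 + 44*t + 15)/(4*t*(4*t^2 + 3*t - 7))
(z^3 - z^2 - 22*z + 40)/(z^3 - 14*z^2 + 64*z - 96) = (z^2 + 3*z - 10)/(z^2 - 10*z + 24)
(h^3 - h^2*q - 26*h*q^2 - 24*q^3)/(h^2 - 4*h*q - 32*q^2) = (-h^2 + 5*h*q + 6*q^2)/(-h + 8*q)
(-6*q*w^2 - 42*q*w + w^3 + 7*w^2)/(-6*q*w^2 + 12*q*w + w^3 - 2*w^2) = (w + 7)/(w - 2)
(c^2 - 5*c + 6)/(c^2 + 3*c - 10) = (c - 3)/(c + 5)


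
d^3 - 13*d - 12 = (d - 4)*(d + 1)*(d + 3)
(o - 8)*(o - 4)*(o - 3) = o^3 - 15*o^2 + 68*o - 96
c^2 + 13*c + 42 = (c + 6)*(c + 7)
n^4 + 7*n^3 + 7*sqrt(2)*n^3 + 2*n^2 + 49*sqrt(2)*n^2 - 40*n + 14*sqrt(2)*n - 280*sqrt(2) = (n - 2)*(n + 4)*(n + 5)*(n + 7*sqrt(2))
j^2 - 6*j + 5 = (j - 5)*(j - 1)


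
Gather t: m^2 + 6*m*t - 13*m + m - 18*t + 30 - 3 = m^2 - 12*m + t*(6*m - 18) + 27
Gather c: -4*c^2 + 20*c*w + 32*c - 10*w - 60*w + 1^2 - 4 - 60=-4*c^2 + c*(20*w + 32) - 70*w - 63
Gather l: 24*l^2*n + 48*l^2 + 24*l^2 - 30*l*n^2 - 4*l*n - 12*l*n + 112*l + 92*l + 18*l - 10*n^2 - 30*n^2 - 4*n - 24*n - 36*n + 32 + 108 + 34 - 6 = l^2*(24*n + 72) + l*(-30*n^2 - 16*n + 222) - 40*n^2 - 64*n + 168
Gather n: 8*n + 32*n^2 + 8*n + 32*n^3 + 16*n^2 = 32*n^3 + 48*n^2 + 16*n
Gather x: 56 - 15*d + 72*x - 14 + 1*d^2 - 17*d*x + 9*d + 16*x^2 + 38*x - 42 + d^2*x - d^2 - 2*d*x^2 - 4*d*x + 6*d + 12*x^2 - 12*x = x^2*(28 - 2*d) + x*(d^2 - 21*d + 98)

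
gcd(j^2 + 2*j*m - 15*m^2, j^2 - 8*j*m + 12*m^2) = 1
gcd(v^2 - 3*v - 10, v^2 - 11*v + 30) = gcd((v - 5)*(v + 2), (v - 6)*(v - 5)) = v - 5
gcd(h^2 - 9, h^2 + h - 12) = h - 3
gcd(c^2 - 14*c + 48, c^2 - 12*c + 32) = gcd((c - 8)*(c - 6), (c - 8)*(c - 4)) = c - 8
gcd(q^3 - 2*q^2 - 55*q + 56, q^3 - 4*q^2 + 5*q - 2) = q - 1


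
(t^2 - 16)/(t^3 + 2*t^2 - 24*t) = (t + 4)/(t*(t + 6))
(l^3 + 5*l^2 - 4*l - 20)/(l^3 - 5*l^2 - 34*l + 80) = (l + 2)/(l - 8)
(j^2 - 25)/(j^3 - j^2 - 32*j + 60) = (j + 5)/(j^2 + 4*j - 12)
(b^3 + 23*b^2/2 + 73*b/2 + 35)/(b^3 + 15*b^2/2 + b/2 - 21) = (2*b + 5)/(2*b - 3)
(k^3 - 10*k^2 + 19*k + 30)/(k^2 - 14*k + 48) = (k^2 - 4*k - 5)/(k - 8)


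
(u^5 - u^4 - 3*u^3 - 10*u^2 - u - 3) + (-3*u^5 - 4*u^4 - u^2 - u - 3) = -2*u^5 - 5*u^4 - 3*u^3 - 11*u^2 - 2*u - 6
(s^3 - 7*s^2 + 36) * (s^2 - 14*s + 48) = s^5 - 21*s^4 + 146*s^3 - 300*s^2 - 504*s + 1728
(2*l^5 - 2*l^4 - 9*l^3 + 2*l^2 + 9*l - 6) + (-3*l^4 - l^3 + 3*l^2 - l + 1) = 2*l^5 - 5*l^4 - 10*l^3 + 5*l^2 + 8*l - 5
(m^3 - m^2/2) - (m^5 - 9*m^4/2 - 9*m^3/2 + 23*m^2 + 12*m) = -m^5 + 9*m^4/2 + 11*m^3/2 - 47*m^2/2 - 12*m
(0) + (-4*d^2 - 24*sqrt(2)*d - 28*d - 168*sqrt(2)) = -4*d^2 - 24*sqrt(2)*d - 28*d - 168*sqrt(2)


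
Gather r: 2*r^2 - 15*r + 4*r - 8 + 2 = 2*r^2 - 11*r - 6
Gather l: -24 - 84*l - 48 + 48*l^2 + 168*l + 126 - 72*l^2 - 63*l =-24*l^2 + 21*l + 54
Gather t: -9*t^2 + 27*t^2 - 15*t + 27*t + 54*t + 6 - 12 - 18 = 18*t^2 + 66*t - 24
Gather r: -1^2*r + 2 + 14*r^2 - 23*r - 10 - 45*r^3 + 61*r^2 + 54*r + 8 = -45*r^3 + 75*r^2 + 30*r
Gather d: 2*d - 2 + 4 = 2*d + 2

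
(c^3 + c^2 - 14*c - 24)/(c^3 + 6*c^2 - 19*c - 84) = (c + 2)/(c + 7)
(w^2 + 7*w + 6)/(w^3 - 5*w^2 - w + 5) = (w + 6)/(w^2 - 6*w + 5)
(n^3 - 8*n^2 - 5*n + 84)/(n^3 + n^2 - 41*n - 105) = (n - 4)/(n + 5)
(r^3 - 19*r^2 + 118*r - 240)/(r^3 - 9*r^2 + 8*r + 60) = (r - 8)/(r + 2)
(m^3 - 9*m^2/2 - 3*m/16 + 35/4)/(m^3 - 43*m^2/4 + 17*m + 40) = (m - 7/4)/(m - 8)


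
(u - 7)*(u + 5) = u^2 - 2*u - 35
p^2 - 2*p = p*(p - 2)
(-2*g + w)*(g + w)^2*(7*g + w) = -14*g^4 - 23*g^3*w - 3*g^2*w^2 + 7*g*w^3 + w^4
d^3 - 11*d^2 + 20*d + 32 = (d - 8)*(d - 4)*(d + 1)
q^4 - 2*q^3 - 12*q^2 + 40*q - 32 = (q - 2)^3*(q + 4)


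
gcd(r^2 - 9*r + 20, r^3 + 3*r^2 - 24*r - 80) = r - 5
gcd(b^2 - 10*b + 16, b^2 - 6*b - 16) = b - 8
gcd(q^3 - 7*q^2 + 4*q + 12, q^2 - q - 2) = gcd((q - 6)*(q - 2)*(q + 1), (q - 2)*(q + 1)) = q^2 - q - 2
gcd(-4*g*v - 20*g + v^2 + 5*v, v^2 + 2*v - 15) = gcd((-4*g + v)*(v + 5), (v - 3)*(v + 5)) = v + 5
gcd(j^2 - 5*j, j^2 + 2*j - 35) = j - 5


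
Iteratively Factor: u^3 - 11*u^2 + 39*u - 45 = (u - 3)*(u^2 - 8*u + 15) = (u - 5)*(u - 3)*(u - 3)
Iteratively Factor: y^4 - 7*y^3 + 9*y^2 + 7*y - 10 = (y - 2)*(y^3 - 5*y^2 - y + 5) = (y - 5)*(y - 2)*(y^2 - 1) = (y - 5)*(y - 2)*(y + 1)*(y - 1)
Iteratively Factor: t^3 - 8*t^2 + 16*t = (t - 4)*(t^2 - 4*t) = t*(t - 4)*(t - 4)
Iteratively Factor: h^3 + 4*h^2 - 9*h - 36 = (h + 3)*(h^2 + h - 12) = (h - 3)*(h + 3)*(h + 4)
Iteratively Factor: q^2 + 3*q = (q)*(q + 3)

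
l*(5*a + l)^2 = 25*a^2*l + 10*a*l^2 + l^3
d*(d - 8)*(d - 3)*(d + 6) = d^4 - 5*d^3 - 42*d^2 + 144*d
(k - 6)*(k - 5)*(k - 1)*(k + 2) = k^4 - 10*k^3 + 17*k^2 + 52*k - 60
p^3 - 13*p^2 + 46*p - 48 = (p - 8)*(p - 3)*(p - 2)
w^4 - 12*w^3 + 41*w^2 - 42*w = w*(w - 7)*(w - 3)*(w - 2)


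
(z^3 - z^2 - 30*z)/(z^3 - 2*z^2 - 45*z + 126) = z*(z + 5)/(z^2 + 4*z - 21)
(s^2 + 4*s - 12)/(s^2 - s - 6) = (-s^2 - 4*s + 12)/(-s^2 + s + 6)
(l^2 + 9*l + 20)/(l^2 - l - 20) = (l + 5)/(l - 5)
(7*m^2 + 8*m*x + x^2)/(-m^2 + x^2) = (7*m + x)/(-m + x)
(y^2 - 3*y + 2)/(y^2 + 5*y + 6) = (y^2 - 3*y + 2)/(y^2 + 5*y + 6)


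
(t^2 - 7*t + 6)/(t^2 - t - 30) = (t - 1)/(t + 5)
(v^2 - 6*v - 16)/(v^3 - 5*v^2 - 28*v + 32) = (v + 2)/(v^2 + 3*v - 4)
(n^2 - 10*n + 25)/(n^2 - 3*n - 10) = (n - 5)/(n + 2)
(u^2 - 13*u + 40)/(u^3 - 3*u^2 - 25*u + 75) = (u - 8)/(u^2 + 2*u - 15)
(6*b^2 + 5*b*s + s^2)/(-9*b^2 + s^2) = (2*b + s)/(-3*b + s)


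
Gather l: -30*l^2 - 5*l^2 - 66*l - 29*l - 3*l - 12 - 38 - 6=-35*l^2 - 98*l - 56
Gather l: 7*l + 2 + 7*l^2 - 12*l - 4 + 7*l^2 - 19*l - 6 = 14*l^2 - 24*l - 8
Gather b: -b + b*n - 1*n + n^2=b*(n - 1) + n^2 - n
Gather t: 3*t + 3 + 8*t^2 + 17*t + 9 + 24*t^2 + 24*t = 32*t^2 + 44*t + 12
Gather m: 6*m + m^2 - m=m^2 + 5*m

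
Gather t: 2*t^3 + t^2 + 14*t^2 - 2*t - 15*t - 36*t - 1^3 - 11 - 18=2*t^3 + 15*t^2 - 53*t - 30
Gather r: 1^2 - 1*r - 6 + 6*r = 5*r - 5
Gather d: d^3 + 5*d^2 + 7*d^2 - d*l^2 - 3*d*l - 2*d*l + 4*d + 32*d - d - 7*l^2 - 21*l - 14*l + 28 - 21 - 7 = d^3 + 12*d^2 + d*(-l^2 - 5*l + 35) - 7*l^2 - 35*l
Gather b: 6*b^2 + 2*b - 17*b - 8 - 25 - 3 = 6*b^2 - 15*b - 36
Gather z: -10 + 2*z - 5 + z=3*z - 15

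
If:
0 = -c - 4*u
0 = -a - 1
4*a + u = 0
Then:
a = -1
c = -16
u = 4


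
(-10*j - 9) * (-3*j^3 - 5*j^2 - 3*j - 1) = 30*j^4 + 77*j^3 + 75*j^2 + 37*j + 9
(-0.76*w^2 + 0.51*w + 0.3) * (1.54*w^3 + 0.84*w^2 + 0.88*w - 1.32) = -1.1704*w^5 + 0.147*w^4 + 0.2216*w^3 + 1.704*w^2 - 0.4092*w - 0.396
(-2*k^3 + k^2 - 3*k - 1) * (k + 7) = -2*k^4 - 13*k^3 + 4*k^2 - 22*k - 7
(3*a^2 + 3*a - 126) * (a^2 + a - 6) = 3*a^4 + 6*a^3 - 141*a^2 - 144*a + 756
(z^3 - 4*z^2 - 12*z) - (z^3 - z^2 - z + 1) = -3*z^2 - 11*z - 1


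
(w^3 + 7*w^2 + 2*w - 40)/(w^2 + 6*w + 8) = (w^2 + 3*w - 10)/(w + 2)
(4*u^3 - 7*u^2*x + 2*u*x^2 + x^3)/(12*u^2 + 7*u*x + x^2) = (u^2 - 2*u*x + x^2)/(3*u + x)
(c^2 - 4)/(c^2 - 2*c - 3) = (4 - c^2)/(-c^2 + 2*c + 3)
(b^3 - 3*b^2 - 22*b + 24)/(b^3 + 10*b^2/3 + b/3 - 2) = 3*(b^3 - 3*b^2 - 22*b + 24)/(3*b^3 + 10*b^2 + b - 6)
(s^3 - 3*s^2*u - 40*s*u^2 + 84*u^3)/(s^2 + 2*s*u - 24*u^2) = (s^2 - 9*s*u + 14*u^2)/(s - 4*u)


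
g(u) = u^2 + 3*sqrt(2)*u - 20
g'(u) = 2*u + 3*sqrt(2)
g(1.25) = -13.13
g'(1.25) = 6.74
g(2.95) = 1.22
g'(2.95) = 10.14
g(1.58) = -10.80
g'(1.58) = 7.40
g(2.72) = -1.06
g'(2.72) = 9.68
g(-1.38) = -23.95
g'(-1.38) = 1.48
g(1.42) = -11.96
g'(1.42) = 7.08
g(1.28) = -12.93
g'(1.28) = 6.80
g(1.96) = -7.84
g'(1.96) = 8.16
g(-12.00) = 73.09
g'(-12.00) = -19.76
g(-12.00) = 73.09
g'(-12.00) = -19.76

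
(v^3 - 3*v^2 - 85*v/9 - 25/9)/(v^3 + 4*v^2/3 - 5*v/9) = (3*v^2 - 14*v - 5)/(v*(3*v - 1))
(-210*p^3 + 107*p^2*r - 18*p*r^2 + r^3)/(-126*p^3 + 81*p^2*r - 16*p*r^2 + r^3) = (5*p - r)/(3*p - r)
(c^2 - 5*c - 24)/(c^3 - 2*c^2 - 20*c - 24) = (-c^2 + 5*c + 24)/(-c^3 + 2*c^2 + 20*c + 24)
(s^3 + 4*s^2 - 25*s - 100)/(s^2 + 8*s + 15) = (s^2 - s - 20)/(s + 3)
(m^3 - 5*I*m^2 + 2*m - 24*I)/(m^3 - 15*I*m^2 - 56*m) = (-m^3 + 5*I*m^2 - 2*m + 24*I)/(m*(-m^2 + 15*I*m + 56))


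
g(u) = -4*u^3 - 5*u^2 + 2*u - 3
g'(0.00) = 2.00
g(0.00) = -3.00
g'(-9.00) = -880.00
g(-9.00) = 2490.00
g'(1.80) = -54.88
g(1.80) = -38.93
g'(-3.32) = -97.07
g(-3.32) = 81.63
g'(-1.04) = -0.58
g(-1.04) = -5.99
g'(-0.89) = 1.39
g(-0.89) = -5.92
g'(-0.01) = 2.10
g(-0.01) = -3.02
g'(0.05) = 1.47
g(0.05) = -2.91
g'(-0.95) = 0.67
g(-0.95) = -5.98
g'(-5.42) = -296.32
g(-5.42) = 476.16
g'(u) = -12*u^2 - 10*u + 2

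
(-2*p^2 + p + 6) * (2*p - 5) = -4*p^3 + 12*p^2 + 7*p - 30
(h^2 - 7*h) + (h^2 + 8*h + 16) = 2*h^2 + h + 16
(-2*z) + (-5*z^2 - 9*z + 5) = -5*z^2 - 11*z + 5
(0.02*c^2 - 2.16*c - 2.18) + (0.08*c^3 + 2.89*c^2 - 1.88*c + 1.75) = 0.08*c^3 + 2.91*c^2 - 4.04*c - 0.43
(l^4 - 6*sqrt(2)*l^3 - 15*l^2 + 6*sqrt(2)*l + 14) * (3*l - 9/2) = 3*l^5 - 18*sqrt(2)*l^4 - 9*l^4/2 - 45*l^3 + 27*sqrt(2)*l^3 + 18*sqrt(2)*l^2 + 135*l^2/2 - 27*sqrt(2)*l + 42*l - 63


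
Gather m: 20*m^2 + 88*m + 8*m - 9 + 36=20*m^2 + 96*m + 27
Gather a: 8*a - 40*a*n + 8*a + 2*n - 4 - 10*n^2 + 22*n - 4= a*(16 - 40*n) - 10*n^2 + 24*n - 8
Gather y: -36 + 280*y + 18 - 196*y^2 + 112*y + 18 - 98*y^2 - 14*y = -294*y^2 + 378*y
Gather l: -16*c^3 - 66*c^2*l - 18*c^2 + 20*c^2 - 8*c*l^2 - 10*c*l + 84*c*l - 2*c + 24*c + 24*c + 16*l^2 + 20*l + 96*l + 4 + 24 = -16*c^3 + 2*c^2 + 46*c + l^2*(16 - 8*c) + l*(-66*c^2 + 74*c + 116) + 28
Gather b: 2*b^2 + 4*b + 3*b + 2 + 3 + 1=2*b^2 + 7*b + 6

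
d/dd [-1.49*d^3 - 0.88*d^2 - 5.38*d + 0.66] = -4.47*d^2 - 1.76*d - 5.38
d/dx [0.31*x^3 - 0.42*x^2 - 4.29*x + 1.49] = 0.93*x^2 - 0.84*x - 4.29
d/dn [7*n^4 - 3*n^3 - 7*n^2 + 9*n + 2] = 28*n^3 - 9*n^2 - 14*n + 9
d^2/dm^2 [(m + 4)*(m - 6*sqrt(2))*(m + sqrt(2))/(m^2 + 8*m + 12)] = 8*(2*m^3 + 5*sqrt(2)*m^3 + 45*sqrt(2)*m^2 - 72*m + 180*sqrt(2)*m - 192 + 300*sqrt(2))/(m^6 + 24*m^5 + 228*m^4 + 1088*m^3 + 2736*m^2 + 3456*m + 1728)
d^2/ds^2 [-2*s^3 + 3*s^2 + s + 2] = 6 - 12*s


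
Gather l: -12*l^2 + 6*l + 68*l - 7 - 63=-12*l^2 + 74*l - 70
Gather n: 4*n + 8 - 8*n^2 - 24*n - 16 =-8*n^2 - 20*n - 8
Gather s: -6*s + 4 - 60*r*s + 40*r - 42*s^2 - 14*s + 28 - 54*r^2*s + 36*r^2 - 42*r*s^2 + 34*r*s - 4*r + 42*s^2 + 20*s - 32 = 36*r^2 - 42*r*s^2 + 36*r + s*(-54*r^2 - 26*r)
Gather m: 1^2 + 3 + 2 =6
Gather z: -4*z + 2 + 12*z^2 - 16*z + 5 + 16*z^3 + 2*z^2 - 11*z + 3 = 16*z^3 + 14*z^2 - 31*z + 10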